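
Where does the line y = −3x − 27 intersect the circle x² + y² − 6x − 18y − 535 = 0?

Substitute y = −3x − 27:
10x² + 210x + 680 = 0  ⟹  x² + 21x + 68 = 0
x = −4 or x = −17, giving (−4, −15) and (−17, 24).

(−17, 24) and (−4, −15)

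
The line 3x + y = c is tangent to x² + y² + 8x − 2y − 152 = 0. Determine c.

c = −11 ± 13√10

Tangency holds when the distance from the centre (−4, 1) to the line equals the radius 13:
|3·(−4) + 1·1 − c| / √10 = 13
|c − (−11)| = 13√10.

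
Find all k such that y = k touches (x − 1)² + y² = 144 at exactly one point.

Tangency holds when the distance from the centre (1, 0) to the line equals the radius 12:
|0·1 + 1·0 − k| / √1 = 12
|k| = 12, so k = 12 or k = −12.

k = −12 or k = 12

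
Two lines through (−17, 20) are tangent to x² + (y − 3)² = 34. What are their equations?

3x + 5y = 49 and 5x + 3y = −25

Let a tangent through (−17, 20) have slope m. Its distance from (0, 3) must equal √34:
[m·(17) − (−17)]² = 34(m² + 1)
15m² + 34m + 15 = 0, so m = −3/5 or m = −5/3.
Through (−17, 20) these give 3x + 5y = 49 and 5x + 3y = −25.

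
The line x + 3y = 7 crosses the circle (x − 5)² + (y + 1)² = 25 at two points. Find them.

Substitute y = (7 − x)/3:
10x² − 110x + 100 = 0  ⟹  x² − 11x + 10 = 0
x = 10 or x = 1, giving (10, −1) and (1, 2).

(1, 2) and (10, −1)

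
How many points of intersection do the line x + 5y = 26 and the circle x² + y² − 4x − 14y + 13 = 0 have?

Substituting the line into the circle gives 26x² − 82x − 819 = 0.
Discriminant = (−82)² − 4·26·(−819) = 91900 > 0.
Two real roots: the line is a secant.

2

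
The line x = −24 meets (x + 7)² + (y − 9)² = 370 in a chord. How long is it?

18

Centre (−7, 9), r² = 370. Perpendicular distance d from centre to line = |17| / √1 = 17.
Half the chord is √(r² − d²) = √(81), so the full chord is 18.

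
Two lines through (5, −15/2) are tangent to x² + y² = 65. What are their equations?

7x − 4y = 65 and x − 8y = 65

Let a tangent through (5, −15/2) have slope m. Its distance from (0, 0) must equal √65:
(−5m − (15/2))² = 65(m² + 1)
32m² − 60m + 7 = 0, so m = 7/4 or m = 1/8.
Through (5, −15/2) these give 7x − 4y = 65 and x − 8y = 65.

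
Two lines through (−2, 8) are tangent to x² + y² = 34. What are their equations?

5x − 3y = −34 and 3x + 5y = 34

A line y − (8) = m(x − (−2)) is tangent when its distance from (0, 0) is √34:
(2m − (−8))² = 34(m² + 1)
15m² − 16m − 15 = 0, so m = 5/3 or m = −3/5.
Through (−2, 8) these give 5x − 3y = −34 and 3x + 5y = 34.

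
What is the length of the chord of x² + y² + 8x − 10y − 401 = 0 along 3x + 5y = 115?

4√34

From the line, y = (115 − 3x)/5. Substituting:
34x² − 340x − 2550 = 0  ⟹  x² − 10x − 75 = 0
x = 15 or x = −5, giving (15, 14) and (−5, 26).
Chord length = distance between (15, 14) and (−5, 26) = √544 = 4√34.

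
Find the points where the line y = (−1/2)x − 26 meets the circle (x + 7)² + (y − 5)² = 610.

From the line, y = (−52 − x)/2. Substituting:
5x² + 180x + 1600 = 0  ⟹  x² + 36x + 320 = 0
x = −16 or x = −20, giving (−16, −18) and (−20, −16).

(−20, −16) and (−16, −18)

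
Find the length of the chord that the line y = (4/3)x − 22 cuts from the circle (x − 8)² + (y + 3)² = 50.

10

Express y = (−66 + 4x)/3 and substitute into the circle:
25x² − 600x + 3375 = 0  ⟹  x² − 24x + 135 = 0
x = 15 or x = 9, giving (15, −2) and (9, −10).
|(15, −2) − (9, −10)| = √((6)² + (8)²) = 10.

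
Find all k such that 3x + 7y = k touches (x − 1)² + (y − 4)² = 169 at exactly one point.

k = 31 ± 13√58

Tangency holds when the distance from the centre (1, 4) to the line equals the radius 13:
|3·1 + 7·4 − k| / √58 = 13
|k − (31)| = 13√58.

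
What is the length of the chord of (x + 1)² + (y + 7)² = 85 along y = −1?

Centre (−1, −7), r² = 85. Perpendicular distance d from centre to line = |−6| / √1 = 6.
Half the chord is √(r² − d²) = √(49), so the full chord is 14.

14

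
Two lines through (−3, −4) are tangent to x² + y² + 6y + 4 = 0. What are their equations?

2x − y = −2 and x + 2y = −11

Write the tangent as mx − y + (−4 − m·(−3)) = 0 and set its distance from the centre to √5:
(3m − (1))² = 5(m² + 1)
2m² − 3m − 2 = 0, so m = 2 or m = −1/2.
Through (−3, −4) these give 2x − y = −2 and x + 2y = −11.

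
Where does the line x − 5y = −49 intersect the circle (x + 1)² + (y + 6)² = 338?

(−14, 7) and (6, 11)

Substitute y = (49 + x)/5:
26x² + 208x − 2184 = 0  ⟹  x² + 8x − 84 = 0
x = 6 or x = −14, giving (6, 11) and (−14, 7).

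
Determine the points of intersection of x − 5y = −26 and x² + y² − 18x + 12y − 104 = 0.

(−1, 5) and (14, 8)

Substitute y = (26 + x)/5:
26x² − 338x − 364 = 0  ⟹  x² − 13x − 14 = 0
x = 14 or x = −1, giving (14, 8) and (−1, 5).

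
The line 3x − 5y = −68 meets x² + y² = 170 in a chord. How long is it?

Centre (0, 0), r² = 170. Perpendicular distance d from centre to line = |68| / √34 = 68/√34.
Chord = 2√(r² − d²) = 2·√(34) = 2√34.

2√34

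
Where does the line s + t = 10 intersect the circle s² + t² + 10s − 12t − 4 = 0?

Express t = −s + 10 and substitute into the circle:
2s² + 2s − 24 = 0  ⟹  s² + s − 12 = 0
s = 3 or s = −4, giving (3, 7) and (−4, 14).

(−4, 14) and (3, 7)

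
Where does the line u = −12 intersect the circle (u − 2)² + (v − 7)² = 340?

(−12, −5) and (−12, 19)

The line gives u = −12. Substituting into the circle:
v² − 14v − 95 = 0
v = 19 or v = −5, giving (−12, 19) and (−12, −5).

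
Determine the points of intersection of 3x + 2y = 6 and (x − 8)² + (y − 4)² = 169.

(−4, 9) and (8, −9)

Express y = (6 − 3x)/2 and substitute into the circle:
13x² − 52x − 416 = 0  ⟹  x² − 4x − 32 = 0
x = 8 or x = −4, giving (8, −9) and (−4, 9).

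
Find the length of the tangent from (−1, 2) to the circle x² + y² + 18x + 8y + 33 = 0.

The centre is (−9, −4) and r = 8. The square of the distance from P to the centre is 64 + 36 = 100.
The tangent meets the radius at right angles, so tangent² = |PO|² − r² = 100 − 64 = 36.

6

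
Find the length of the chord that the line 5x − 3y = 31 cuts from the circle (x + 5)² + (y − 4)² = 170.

2√34

Centre (−5, 4), r² = 170. Perpendicular distance d from centre to line = |−68| / √34 = 68/√34.
Chord = 2√(r² − d²) = 2·√(34) = 2√34.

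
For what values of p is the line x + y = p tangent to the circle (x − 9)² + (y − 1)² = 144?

p = 10 ± 12√2

Tangency holds when the distance from the centre (9, 1) to the line equals the radius 12:
|1·9 + 1·1 − p| / √2 = 12
|p − (10)| = 12√2.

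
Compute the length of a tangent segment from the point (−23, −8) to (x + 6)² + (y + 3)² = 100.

√214

With centre O = (−6, −3), |OP|² = 314 and r² = 100.
By the tangent–radius right angle, tangent length = √(|PO|² − r²) = √214.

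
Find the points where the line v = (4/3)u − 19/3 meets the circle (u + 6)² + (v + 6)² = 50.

(−5, −13) and (1, −5)

From the line, v = (−19 + 4u)/3. Substituting:
25u² + 100u − 125 = 0  ⟹  u² + 4u − 5 = 0
u = 1 or u = −5, giving (1, −5) and (−5, −13).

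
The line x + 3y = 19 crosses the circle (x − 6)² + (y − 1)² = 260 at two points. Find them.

(−8, 9) and (22, −1)

Express y = (19 − x)/3 and substitute into the circle:
10x² − 140x − 1760 = 0  ⟹  x² − 14x − 176 = 0
x = 22 or x = −8, giving (22, −1) and (−8, 9).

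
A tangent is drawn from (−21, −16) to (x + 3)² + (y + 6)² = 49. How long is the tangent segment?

5√15

With centre O = (−3, −6), |OP|² = 424 and r² = 49.
Power of the point: PT² = |PO|² − r² = 375, so PT = 5√15.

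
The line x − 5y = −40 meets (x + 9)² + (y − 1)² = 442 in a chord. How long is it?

8√26

Centre (−9, 1), r² = 442. Perpendicular distance d from centre to line = |26| / √26 = 26/√26.
Chord = 2√(r² − d²) = 2·√(416) = 8√26.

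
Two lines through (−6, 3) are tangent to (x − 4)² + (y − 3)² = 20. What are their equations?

x − 2y = −12 and x + 2y = 0

Write the tangent as mx − y + (3 − m·(−6)) = 0 and set its distance from the centre to 2√5:
[m·(10) − (0)]² = 20(m² + 1)
4m² − 1 = 0, so m = 1/2 or m = −1/2.
With m = 1/2: x − 2y = −12. With m = −1/2: x + 2y = 0.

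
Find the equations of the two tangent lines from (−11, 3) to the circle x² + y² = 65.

A line y − (3) = m(x − (−11)) is tangent when its distance from (0, 0) is √65:
[m·(11) − (−3)]² = 65(m² + 1)
28m² + 33m − 28 = 0, so m = 4/7 or m = −7/4.
With m = 4/7: 4x − 7y = −65. With m = −7/4: 7x + 4y = −65.

4x − 7y = −65 and 7x + 4y = −65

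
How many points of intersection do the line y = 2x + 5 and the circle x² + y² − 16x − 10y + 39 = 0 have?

0

Substituting the line into the circle gives 5x² − 16x + 14 = 0.
Discriminant = (−16)² − 4·5·(14) = −24 < 0.
No real roots: the line does not meet the circle.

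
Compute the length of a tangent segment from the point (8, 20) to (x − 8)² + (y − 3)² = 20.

√269

With centre O = (8, 3), |OP|² = 289 and r² = 20.
The tangent meets the radius at right angles, so tangent² = |PO|² − r² = 289 − 20 = 269.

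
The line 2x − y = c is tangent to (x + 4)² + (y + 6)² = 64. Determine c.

c = −2 ± 8√5

For a tangent, require d(centre, line) = r = 8.
|2·(−4) − 1·(−6) − c| / √5 = 8
|c − (−2)| = 8√5.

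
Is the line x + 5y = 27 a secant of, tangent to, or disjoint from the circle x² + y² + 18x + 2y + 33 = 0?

Centre (−9, −1), r² = 49. Distance² from centre to line = (−41)²/26 = 1681/26.
Since d² > r², the line lies outside the circle.

disjoint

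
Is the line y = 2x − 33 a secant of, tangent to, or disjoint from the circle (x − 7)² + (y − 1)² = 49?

Substituting the line into the circle gives 5x² − 150x + 1156 = 0.
Discriminant = (−150)² − 4·5·(1156) = −620 < 0.
No real roots: the line does not meet the circle.

disjoint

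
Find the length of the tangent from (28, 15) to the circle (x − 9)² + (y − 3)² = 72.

√433

The centre is (9, 3) and r = 6√2. The square of the distance from P to the centre is 361 + 144 = 505.
By the tangent–radius right angle, tangent length = √(|PO|² − r²) = √433.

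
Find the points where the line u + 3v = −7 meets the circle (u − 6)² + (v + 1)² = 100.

(−4, −1) and (14, −7)

From the line, v = (−7 − u)/3. Substituting:
10u² − 100u − 560 = 0  ⟹  u² − 10u − 56 = 0
u = 14 or u = −4, giving (14, −7) and (−4, −1).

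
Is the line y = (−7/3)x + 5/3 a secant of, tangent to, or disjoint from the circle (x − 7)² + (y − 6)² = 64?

Substituting the line into the circle gives 58x² + 56x + 34 = 0.
Δ = 3136 − 7888 = −4752.
No real roots: the line does not meet the circle.

disjoint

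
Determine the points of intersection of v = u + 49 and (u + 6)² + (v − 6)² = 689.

(−26, 23) and (−23, 26)

From the line, v = u + 49. Substituting:
2u² + 98u + 1196 = 0  ⟹  u² + 49u + 598 = 0
u = −23 or u = −26, giving (−23, 26) and (−26, 23).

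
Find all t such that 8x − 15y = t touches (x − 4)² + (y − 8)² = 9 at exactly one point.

The line touches the circle iff its distance from (4, 8) is 3:
|8·4 − 15·8 − t| / √289 = 3
|t − (−88)| = 3·17, so t = −37 or t = −139.

t = −139 or t = −37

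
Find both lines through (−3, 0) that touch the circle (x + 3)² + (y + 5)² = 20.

Let a tangent through (−3, 0) have slope m. Its distance from (−3, −5) must equal 2√5:
(0m − (−5))² = 20(m² + 1)
4m² − 1 = 0, so m = −1/2 or m = 1/2.
With m = −1/2: x + 2y = −3. With m = 1/2: x − 2y = −3.

x + 2y = −3 and x − 2y = −3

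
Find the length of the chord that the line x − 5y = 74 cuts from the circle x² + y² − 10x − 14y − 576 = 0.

The distance from (5, 7) to the line is 104/√26, and r² = 650.
Chord = 2√(r² − d²) = 2·√(234) = 6√26.

6√26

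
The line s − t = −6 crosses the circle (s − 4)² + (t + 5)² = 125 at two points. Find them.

(−6, 0) and (−1, 5)

Substitute t = s + 6:
2s² + 14s + 12 = 0  ⟹  s² + 7s + 6 = 0
s = −1 or s = −6, giving (−1, 5) and (−6, 0).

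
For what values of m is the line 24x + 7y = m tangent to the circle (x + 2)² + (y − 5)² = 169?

m = −338 or m = 312

Tangency holds when the distance from the centre (−2, 5) to the line equals the radius 13:
|24·(−2) + 7·5 − m| / √625 = 13
|m − (−13)| = 13·25, so m = 312 or m = −338.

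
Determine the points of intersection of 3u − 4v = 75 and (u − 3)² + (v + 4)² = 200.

(1, −18) and (17, −6)

Express v = (−75 + 3u)/4 and substitute into the circle:
25u² − 450u + 425 = 0  ⟹  u² − 18u + 17 = 0
u = 17 or u = 1, giving (17, −6) and (1, −18).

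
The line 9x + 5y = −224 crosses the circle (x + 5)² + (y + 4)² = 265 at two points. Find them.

From the line, y = (−224 − 9x)/5. Substituting:
106x² + 3922x + 35616 = 0  ⟹  x² + 37x + 336 = 0
x = −16 or x = −21, giving (−16, −16) and (−21, −7).

(−21, −7) and (−16, −16)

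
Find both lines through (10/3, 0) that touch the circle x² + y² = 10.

Let a tangent through (10/3, 0) have slope m. Its distance from (0, 0) must equal √10:
(−10/3m − (0))² = 10(m² + 1)
m² − 9 = 0, so m = 3 or m = −3.
With m = 3: 3x − y = 10. With m = −3: 3x + y = 10.

3x − y = 10 and 3x + y = 10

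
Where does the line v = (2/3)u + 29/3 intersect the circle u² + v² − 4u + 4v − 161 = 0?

Substitute v = (29 + 2u)/3:
13u² + 104u − 260 = 0  ⟹  u² + 8u − 20 = 0
u = 2 or u = −10, giving (2, 11) and (−10, 3).

(−10, 3) and (2, 11)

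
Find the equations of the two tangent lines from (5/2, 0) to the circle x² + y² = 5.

2x + y = 5 and 2x − y = 5

Write the tangent as mx − y + (0 − m·(5/2)) = 0 and set its distance from the centre to √5:
[m·(−5/2) − (0)]² = 5(m² + 1)
m² − 4 = 0, so m = −2 or m = 2.
Through (5/2, 0) these give 2x + y = 5 and 2x − y = 5.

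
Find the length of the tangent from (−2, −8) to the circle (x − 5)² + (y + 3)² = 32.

The centre is (5, −3) and r = 4√2. The square of the distance from P to the centre is 49 + 25 = 74.
By the tangent–radius right angle, tangent length = √(|PO|² − r²) = √42.

√42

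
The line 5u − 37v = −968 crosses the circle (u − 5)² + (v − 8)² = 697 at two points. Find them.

(−16, 24) and (21, 29)

From the line, v = (968 + 5u)/37. Substituting:
1394u² − 6970u − 468384 = 0  ⟹  u² − 5u − 336 = 0
u = 21 or u = −16, giving (21, 29) and (−16, 24).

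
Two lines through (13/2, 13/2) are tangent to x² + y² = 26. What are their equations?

Write the tangent as mx − y + (13/2 − m·(13/2)) = 0 and set its distance from the centre to √26:
[m·(−13/2) − (−13/2)]² = 26(m² + 1)
5m² − 26m + 5 = 0, so m = 1/5 or m = 5.
With m = 1/5: x − 5y = −26. With m = 5: 5x − y = 26.

x − 5y = −26 and 5x − y = 26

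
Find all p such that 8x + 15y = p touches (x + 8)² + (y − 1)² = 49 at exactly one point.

p = −168 or p = 70

For a tangent, require d(centre, line) = r = 7.
|8·(−8) + 15·1 − p| / √289 = 7
|p − (−49)| = 7·17, so p = 70 or p = −168.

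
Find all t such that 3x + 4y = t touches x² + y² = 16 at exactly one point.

The line touches the circle iff its distance from (0, 0) is 4:
|3·0 + 4·0 − t| / √25 = 4
|t| = 4·5, so t = 20 or t = −20.

t = −20 or t = 20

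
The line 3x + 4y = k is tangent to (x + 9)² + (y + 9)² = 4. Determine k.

The line touches the circle iff its distance from (−9, −9) is 2:
|3·(−9) + 4·(−9) − k| / √25 = 2
|k − (−63)| = 2·5, so k = −53 or k = −73.

k = −73 or k = −53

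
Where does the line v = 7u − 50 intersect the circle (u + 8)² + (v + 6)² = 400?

(4, −22) and (8, 6)

Substitute v = 7u − 50:
50u² − 600u + 1600 = 0  ⟹  u² − 12u + 32 = 0
u = 8 or u = 4, giving (8, 6) and (4, −22).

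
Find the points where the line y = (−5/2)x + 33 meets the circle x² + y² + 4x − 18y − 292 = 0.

Substitute y = (66 − 5x)/2:
29x² − 464x + 812 = 0  ⟹  x² − 16x + 28 = 0
x = 14 or x = 2, giving (14, −2) and (2, 28).

(2, 28) and (14, −2)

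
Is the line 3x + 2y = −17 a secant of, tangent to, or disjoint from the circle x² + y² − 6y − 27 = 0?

d² = (3·0 + 2·3 − (−17))²/13 = 529/13; r² = 36.
Since d² > r², the line lies outside the circle.

disjoint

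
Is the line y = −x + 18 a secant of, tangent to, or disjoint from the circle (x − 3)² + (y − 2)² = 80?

disjoint

Substituting the line into the circle gives 2x² − 38x + 185 = 0.
Δ = 1444 − 1480 = −36.
No real roots: the line does not meet the circle.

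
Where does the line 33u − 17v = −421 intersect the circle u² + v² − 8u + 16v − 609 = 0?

(−21, −16) and (−4, 17)

Express v = (421 + 33u)/17 and substitute into the circle:
1378u² + 34450u + 115752 = 0  ⟹  u² + 25u + 84 = 0
u = −4 or u = −21, giving (−4, 17) and (−21, −16).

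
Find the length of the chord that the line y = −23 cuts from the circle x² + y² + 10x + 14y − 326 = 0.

Centre (−5, −7), r² = 400. Perpendicular distance d from centre to line = |16| / √1 = 16.
Chord = 2√(r² − d²) = 2·√(144) = 24.

24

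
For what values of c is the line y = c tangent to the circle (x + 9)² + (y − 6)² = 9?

For a tangent, require d(centre, line) = r = 3.
|0·(−9) + 1·6 − c| / √1 = 3
|c − (6)| = 3, so c = 9 or c = 3.

c = 3 or c = 9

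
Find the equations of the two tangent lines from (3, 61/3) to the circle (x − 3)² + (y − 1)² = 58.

7x − 3y = −40 and 7x + 3y = 82

A line y − (61/3) = m(x − (3)) is tangent when its distance from (3, 1) is √58:
[m·(0) − (−58/3)]² = 58(m² + 1)
9m² − 49 = 0, so m = 7/3 or m = −7/3.
Through (3, 61/3) these give 7x − 3y = −40 and 7x + 3y = 82.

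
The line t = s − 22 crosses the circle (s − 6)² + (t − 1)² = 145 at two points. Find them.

(14, −8) and (15, −7)

Substitute t = s − 22:
2s² − 58s + 420 = 0  ⟹  s² − 29s + 210 = 0
s = 15 or s = 14, giving (15, −7) and (14, −8).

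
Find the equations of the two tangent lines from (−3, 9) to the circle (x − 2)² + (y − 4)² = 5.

x + 2y = 15 and 2x + y = 3

Let a tangent through (−3, 9) have slope m. Its distance from (2, 4) must equal √5:
(5m − (−5))² = 5(m² + 1)
2m² + 5m + 2 = 0, so m = −1/2 or m = −2.
Through (−3, 9) these give x + 2y = 15 and 2x + y = 3.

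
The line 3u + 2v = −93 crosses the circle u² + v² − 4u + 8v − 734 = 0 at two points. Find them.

Substitute v = (−93 − 3u)/2:
13u² + 494u + 4225 = 0  ⟹  u² + 38u + 325 = 0
u = −13 or u = −25, giving (−13, −27) and (−25, −9).

(−25, −9) and (−13, −27)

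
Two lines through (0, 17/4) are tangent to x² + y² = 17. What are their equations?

Let a tangent through (0, 17/4) have slope m. Its distance from (0, 0) must equal √17:
[m·(0) − (−17/4)]² = 17(m² + 1)
16m² − 1 = 0, so m = −1/4 or m = 1/4.
Through (0, 17/4) these give x + 4y = 17 and x − 4y = −17.

x + 4y = 17 and x − 4y = −17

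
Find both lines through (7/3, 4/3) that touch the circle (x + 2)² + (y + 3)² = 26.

Write the tangent as mx − y + (4/3 − m·(7/3)) = 0 and set its distance from the centre to √26:
(−13/3m − (−13/3))² = 26(m² + 1)
5m² + 26m + 5 = 0, so m = −1/5 or m = −5.
Through (7/3, 4/3) these give x + 5y = 9 and 5x + y = 13.

x + 5y = 9 and 5x + y = 13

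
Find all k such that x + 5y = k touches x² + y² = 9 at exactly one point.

Tangency holds when the distance from the centre (0, 0) to the line equals the radius 3:
|1·0 + 5·0 − k| / √26 = 3
|k| = 3√26.

k = ±3√26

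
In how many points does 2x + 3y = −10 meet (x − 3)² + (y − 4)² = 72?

2

Substituting the line into the circle gives 13x² + 34x − 83 = 0.
Discriminant = (34)² − 4·13·(−83) = 5472 > 0.
Two real roots: the line is a secant.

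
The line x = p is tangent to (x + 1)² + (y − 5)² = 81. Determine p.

For a tangent, require d(centre, line) = r = 9.
|1·(−1) + 0·5 − p| / √1 = 9
|p − (−1)| = 9, so p = 8 or p = −10.

p = −10 or p = 8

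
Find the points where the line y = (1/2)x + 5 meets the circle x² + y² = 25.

(−4, 3) and (0, 5)

Express y = (10 + x)/2 and substitute into the circle:
5x² + 20x = 0  ⟹  x² + 4x = 0
x = 0 or x = −4, giving (0, 5) and (−4, 3).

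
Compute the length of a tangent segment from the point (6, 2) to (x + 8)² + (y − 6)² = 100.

Centre (−8, 6), r² = 100. |PO|² = (14)² + (−4)² = 212.
The tangent meets the radius at right angles, so tangent² = |PO|² − r² = 212 − 100 = 112.

4√7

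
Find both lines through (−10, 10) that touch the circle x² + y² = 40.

3x + y = −20 and x + 3y = 20

Let a tangent through (−10, 10) have slope m. Its distance from (0, 0) must equal 2√10:
(10m − (−10))² = 40(m² + 1)
3m² + 10m + 3 = 0, so m = −3 or m = −1/3.
Through (−10, 10) these give 3x + y = −20 and x + 3y = 20.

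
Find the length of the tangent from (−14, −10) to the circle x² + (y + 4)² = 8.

4√14

Centre (0, −4), r² = 8. |PO|² = (−14)² + (−6)² = 232.
The tangent meets the radius at right angles, so tangent² = |PO|² − r² = 232 − 8 = 224.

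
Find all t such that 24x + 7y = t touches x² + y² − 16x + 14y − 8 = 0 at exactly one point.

The line touches the circle iff its distance from (8, −7) is 11:
|24·8 + 7·(−7) − t| / √625 = 11
|t − (143)| = 11·25, so t = 418 or t = −132.

t = −132 or t = 418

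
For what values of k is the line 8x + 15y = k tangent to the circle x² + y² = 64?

k = −136 or k = 136

For a tangent, require d(centre, line) = r = 8.
|8·0 + 15·0 − k| / √289 = 8
|k| = 8·17, so k = 136 or k = −136.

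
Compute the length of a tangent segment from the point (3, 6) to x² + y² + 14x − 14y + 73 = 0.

2√19

The centre is (−7, 7) and r = 5. The square of the distance from P to the centre is 100 + 1 = 101.
Power of the point: PT² = |PO|² − r² = 76, so PT = 2√19.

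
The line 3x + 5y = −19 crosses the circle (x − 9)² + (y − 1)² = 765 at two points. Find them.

(−18, 7) and (27, −20)

Substitute y = (−19 − 3x)/5:
34x² − 306x − 16524 = 0  ⟹  x² − 9x − 486 = 0
x = 27 or x = −18, giving (27, −20) and (−18, 7).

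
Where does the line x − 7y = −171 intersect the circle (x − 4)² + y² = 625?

From the line, y = (171 + x)/7. Substituting:
50x² − 50x − 600 = 0  ⟹  x² − x − 12 = 0
x = 4 or x = −3, giving (4, 25) and (−3, 24).

(−3, 24) and (4, 25)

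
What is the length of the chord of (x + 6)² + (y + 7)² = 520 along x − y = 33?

Express y = x − 33 and substitute into the circle:
2x² − 40x + 192 = 0  ⟹  x² − 20x + 96 = 0
x = 12 or x = 8, giving (12, −21) and (8, −25).
|(12, −21) − (8, −25)| = √((4)² + (4)²) = 4√2.

4√2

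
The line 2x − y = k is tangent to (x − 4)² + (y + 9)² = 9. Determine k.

k = 17 ± 3√5

The line touches the circle iff its distance from (4, −9) is 3:
|2·4 − 1·(−9) − k| / √5 = 3
|k − (17)| = 3√5.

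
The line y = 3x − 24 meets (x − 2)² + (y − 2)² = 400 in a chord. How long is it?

12√10

Centre (2, 2), r² = 400. Perpendicular distance d from centre to line = |−20| / √10 = 20/√10.
Half the chord is √(r² − d²) = √(360), so the full chord is 12√10.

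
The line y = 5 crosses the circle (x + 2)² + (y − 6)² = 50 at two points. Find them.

Substitute y = 5:
x² + 4x − 45 = 0
x = 5 or x = −9, giving (5, 5) and (−9, 5).

(−9, 5) and (5, 5)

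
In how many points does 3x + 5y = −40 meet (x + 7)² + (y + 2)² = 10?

Centre (−7, −2), r² = 10. Distance² from centre to line = (9)²/34 = 81/34.
Since d² < r², the line cuts the circle twice.

2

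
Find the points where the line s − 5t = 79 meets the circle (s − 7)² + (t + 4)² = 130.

(4, −15) and (14, −13)

Express t = (−79 + s)/5 and substitute into the circle:
26s² − 468s + 1456 = 0  ⟹  s² − 18s + 56 = 0
s = 14 or s = 4, giving (14, −13) and (4, −15).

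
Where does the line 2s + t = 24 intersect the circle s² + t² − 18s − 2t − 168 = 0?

Substitute t = −2s + 24:
5s² − 110s + 360 = 0  ⟹  s² − 22s + 72 = 0
s = 18 or s = 4, giving (18, −12) and (4, 16).

(4, 16) and (18, −12)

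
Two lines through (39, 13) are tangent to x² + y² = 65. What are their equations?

Write the tangent as mx − y + (13 − m·(39)) = 0 and set its distance from the centre to √65:
[m·(−39) − (−13)]² = 65(m² + 1)
56m² − 39m + 4 = 0, so m = 4/7 or m = 1/8.
Through (39, 13) these give 4x − 7y = 65 and x − 8y = −65.

4x − 7y = 65 and x − 8y = −65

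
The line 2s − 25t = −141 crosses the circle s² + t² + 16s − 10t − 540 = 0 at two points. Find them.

(−33, 3) and (17, 7)

Substitute t = (141 + 2s)/25:
629s² + 10064s − 352869 = 0  ⟹  s² + 16s − 561 = 0
s = 17 or s = −33, giving (17, 7) and (−33, 3).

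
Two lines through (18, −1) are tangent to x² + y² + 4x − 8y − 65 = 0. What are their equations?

6x + 7y = 101 and 2x − 9y = 45

Let a tangent through (18, −1) have slope m. Its distance from (−2, 4) must equal √85:
(−20m − (5))² = 85(m² + 1)
63m² + 40m − 12 = 0, so m = −6/7 or m = 2/9.
With m = −6/7: 6x + 7y = 101. With m = 2/9: 2x − 9y = 45.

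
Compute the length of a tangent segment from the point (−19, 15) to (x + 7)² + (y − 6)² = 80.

√145

Centre (−7, 6), r² = 80. |PO|² = (−12)² + (9)² = 225.
The tangent meets the radius at right angles, so tangent² = |PO|² − r² = 225 − 80 = 145.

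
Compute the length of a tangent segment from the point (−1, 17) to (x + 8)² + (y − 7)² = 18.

Centre (−8, 7), r² = 18. |PO|² = (7)² + (10)² = 149.
Power of the point: PT² = |PO|² − r² = 131, so PT = √131.

√131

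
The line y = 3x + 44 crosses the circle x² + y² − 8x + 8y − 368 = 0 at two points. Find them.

From the line, y = 3x + 44. Substituting:
10x² + 280x + 1920 = 0  ⟹  x² + 28x + 192 = 0
x = −12 or x = −16, giving (−12, 8) and (−16, −4).

(−16, −4) and (−12, 8)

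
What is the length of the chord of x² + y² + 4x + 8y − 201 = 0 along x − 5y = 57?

Centre (−2, −4), r² = 221. Perpendicular distance d from centre to line = |−39| / √26 = 39/√26.
Chord = 2√(r² − d²) = 2·√(325/2) = 5√26.

5√26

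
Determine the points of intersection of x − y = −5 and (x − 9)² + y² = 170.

Substitute y = x + 5:
2x² − 8x − 64 = 0  ⟹  x² − 4x − 32 = 0
x = 8 or x = −4, giving (8, 13) and (−4, 1).

(−4, 1) and (8, 13)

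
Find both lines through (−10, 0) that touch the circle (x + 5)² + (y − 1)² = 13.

2x + 3y = −20 and 3x − 2y = −30

A line y − (0) = m(x − (−10)) is tangent when its distance from (−5, 1) is √13:
[m·(5) − (1)]² = 13(m² + 1)
6m² − 5m − 6 = 0, so m = −2/3 or m = 3/2.
With m = −2/3: 2x + 3y = −20. With m = 3/2: 3x − 2y = −30.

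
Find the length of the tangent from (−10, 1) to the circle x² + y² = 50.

With centre O = (0, 0), |OP|² = 101 and r² = 50.
Power of the point: PT² = |PO|² − r² = 51, so PT = √51.

√51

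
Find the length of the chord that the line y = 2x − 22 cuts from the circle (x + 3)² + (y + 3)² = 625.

Centre (−3, −3), r² = 625. Perpendicular distance d from centre to line = |−25| / √5 = 25/√5.
Half the chord is √(r² − d²) = √(500), so the full chord is 20√5.

20√5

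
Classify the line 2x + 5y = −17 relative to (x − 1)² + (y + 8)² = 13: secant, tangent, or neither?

Substituting the line into the circle gives 29x² − 142x + 229 = 0.
Discriminant = (−142)² − 4·29·(229) = −6400 < 0.
No real roots: the line does not meet the circle.

neither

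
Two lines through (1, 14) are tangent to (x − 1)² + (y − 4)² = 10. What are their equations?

A line y − (14) = m(x − (1)) is tangent when its distance from (1, 4) is √10:
(0m − (−10))² = 10(m² + 1)
m² − 9 = 0, so m = −3 or m = 3.
Through (1, 14) these give 3x + y = 17 and 3x − y = −11.

3x + y = 17 and 3x − y = −11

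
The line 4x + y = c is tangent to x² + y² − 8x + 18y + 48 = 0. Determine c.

c = 7 ± 7√17

For a tangent, require d(centre, line) = r = 7.
|4·4 + 1·(−9) − c| / √17 = 7
|c − (7)| = 7√17.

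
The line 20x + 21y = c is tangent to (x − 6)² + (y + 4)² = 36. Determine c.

c = −138 or c = 210

The line touches the circle iff its distance from (6, −4) is 6:
|20·6 + 21·(−4) − c| / √841 = 6
|c − (36)| = 6·29, so c = 210 or c = −138.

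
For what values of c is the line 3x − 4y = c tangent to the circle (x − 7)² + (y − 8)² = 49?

c = −46 or c = 24

For a tangent, require d(centre, line) = r = 7.
|3·7 − 4·8 − c| / √25 = 7
|c − (−11)| = 7·5, so c = 24 or c = −46.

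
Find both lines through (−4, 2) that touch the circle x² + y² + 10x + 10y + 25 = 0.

Let a tangent through (−4, 2) have slope m. Its distance from (−5, −5) must equal 5:
[m·(−1) − (−7)]² = 25(m² + 1)
12m² + 7m − 12 = 0, so m = −4/3 or m = 3/4.
Through (−4, 2) these give 4x + 3y = −10 and 3x − 4y = −20.

4x + 3y = −10 and 3x − 4y = −20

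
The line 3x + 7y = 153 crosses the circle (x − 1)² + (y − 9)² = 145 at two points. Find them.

Substitute y = (153 − 3x)/7:
58x² − 638x + 1044 = 0  ⟹  x² − 11x + 18 = 0
x = 9 or x = 2, giving (9, 18) and (2, 21).

(2, 21) and (9, 18)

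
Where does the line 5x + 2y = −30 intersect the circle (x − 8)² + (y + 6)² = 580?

Substitute y = (−30 − 5x)/2:
29x² + 116x − 1740 = 0  ⟹  x² + 4x − 60 = 0
x = 6 or x = −10, giving (6, −30) and (−10, 10).

(−10, 10) and (6, −30)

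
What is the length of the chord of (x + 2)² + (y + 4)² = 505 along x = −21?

24

Centre (−2, −4), r² = 505. Perpendicular distance d from centre to line = |19| / √1 = 19.
Chord = 2√(r² − d²) = 2·√(144) = 24.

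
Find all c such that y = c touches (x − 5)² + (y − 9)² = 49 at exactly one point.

The line touches the circle iff its distance from (5, 9) is 7:
|0·5 + 1·9 − c| / √1 = 7
|c − (9)| = 7, so c = 16 or c = 2.

c = 2 or c = 16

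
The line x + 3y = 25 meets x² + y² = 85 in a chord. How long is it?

Centre (0, 0), r² = 85. Perpendicular distance d from centre to line = |−25| / √10 = 25/√10.
Half the chord is √(r² − d²) = √(45/2), so the full chord is 3√10.

3√10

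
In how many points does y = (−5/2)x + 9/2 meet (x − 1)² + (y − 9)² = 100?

2

Substituting the line into the circle gives 29x² + 82x − 315 = 0.
Δ = 6724 − (−36540) = 43264.
Two real roots: the line is a secant.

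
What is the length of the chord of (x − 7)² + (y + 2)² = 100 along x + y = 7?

Centre (7, −2), r² = 100. Perpendicular distance d from centre to line = |−2| / √2 = 2/√2.
Chord = 2√(r² − d²) = 2·√(98) = 14√2.

14√2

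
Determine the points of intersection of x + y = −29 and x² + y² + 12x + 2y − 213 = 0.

(−19, −10) and (−15, −14)

Substitute y = −x − 29:
2x² + 68x + 570 = 0  ⟹  x² + 34x + 285 = 0
x = −15 or x = −19, giving (−15, −14) and (−19, −10).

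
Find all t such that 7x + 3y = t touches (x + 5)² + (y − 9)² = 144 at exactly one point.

t = −8 ± 12√58

For a tangent, require d(centre, line) = r = 12.
|7·(−5) + 3·9 − t| / √58 = 12
|t − (−8)| = 12√58.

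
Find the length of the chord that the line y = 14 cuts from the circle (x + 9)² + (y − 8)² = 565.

Express y = 14 and substitute into the circle:
x² + 18x − 448 = 0
x = 14 or x = −32, giving (14, 14) and (−32, 14).
|(14, 14) − (−32, 14)| = √((46)² + (0)²) = 46.

46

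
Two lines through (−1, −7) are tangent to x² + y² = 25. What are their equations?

Write the tangent as mx − y + (−7 − m·(−1)) = 0 and set its distance from the centre to 5:
[m·(1) − (7)]² = 25(m² + 1)
12m² + 7m − 12 = 0, so m = 3/4 or m = −4/3.
Through (−1, −7) these give 3x − 4y = 25 and 4x + 3y = −25.

3x − 4y = 25 and 4x + 3y = −25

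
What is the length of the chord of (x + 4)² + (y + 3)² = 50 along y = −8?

The distance from (−4, −3) to the line is 5, and r² = 50.
Half the chord is √(r² − d²) = √(25), so the full chord is 10.

10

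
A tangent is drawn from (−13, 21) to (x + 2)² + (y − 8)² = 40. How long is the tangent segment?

5√10

Centre (−2, 8), r² = 40. |PO|² = (−11)² + (13)² = 290.
Power of the point: PT² = |PO|² − r² = 250, so PT = 5√10.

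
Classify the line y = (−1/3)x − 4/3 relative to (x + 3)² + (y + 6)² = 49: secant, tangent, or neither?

Substituting the line into the circle gives 10x² + 26x − 164 = 0.
Discriminant = (26)² − 4·10·(−164) = 7236 > 0.
Two real roots: the line is a secant.

secant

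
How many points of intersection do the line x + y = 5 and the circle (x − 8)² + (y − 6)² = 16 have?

0

Substituting the line into the circle gives 2x² − 14x + 49 = 0.
Δ = 196 − 392 = −196.
No real roots: the line does not meet the circle.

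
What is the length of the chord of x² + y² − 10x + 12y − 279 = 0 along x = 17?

28

Centre (5, −6), r² = 340. Perpendicular distance d from centre to line = |−12| / √1 = 12.
Chord = 2√(r² − d²) = 2·√(196) = 28.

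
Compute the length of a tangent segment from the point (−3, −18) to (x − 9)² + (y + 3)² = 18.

With centre O = (9, −3), |OP|² = 369 and r² = 18.
By the tangent–radius right angle, tangent length = √(|PO|² − r²) = √351 = 3√39.

3√39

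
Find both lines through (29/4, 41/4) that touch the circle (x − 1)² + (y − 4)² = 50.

7x + y = 61 and x + 7y = 79

A line y − (41/4) = m(x − (29/4)) is tangent when its distance from (1, 4) is 5√2:
[m·(−25/4) − (−25/4)]² = 50(m² + 1)
7m² + 50m + 7 = 0, so m = −7 or m = −1/7.
With m = −7: 7x + y = 61. With m = −1/7: x + 7y = 79.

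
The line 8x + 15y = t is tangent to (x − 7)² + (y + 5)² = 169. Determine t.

Tangency holds when the distance from the centre (7, −5) to the line equals the radius 13:
|8·7 + 15·(−5) − t| / √289 = 13
|t − (−19)| = 13·17, so t = 202 or t = −240.

t = −240 or t = 202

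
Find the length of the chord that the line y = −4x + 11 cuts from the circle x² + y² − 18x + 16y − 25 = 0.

6√17

Express y = −4x + 11 and substitute into the circle:
17x² − 170x + 272 = 0  ⟹  x² − 10x + 16 = 0
x = 8 or x = 2, giving (8, −21) and (2, 3).
Chord length = distance between (8, −21) and (2, 3) = √612 = 6√17.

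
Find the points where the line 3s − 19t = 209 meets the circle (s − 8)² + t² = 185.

Express t = (−209 + 3s)/19 and substitute into the circle:
370s² − 7030s = 0  ⟹  s² − 19s = 0
s = 19 or s = 0, giving (19, −8) and (0, −11).

(0, −11) and (19, −8)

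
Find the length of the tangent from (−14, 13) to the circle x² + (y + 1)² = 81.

√311

The centre is (0, −1) and r = 9. The square of the distance from P to the centre is 196 + 196 = 392.
Power of the point: PT² = |PO|² − r² = 311, so PT = √311.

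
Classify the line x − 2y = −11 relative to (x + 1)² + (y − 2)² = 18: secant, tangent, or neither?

Substituting the line into the circle gives 5x² + 22x − 19 = 0.
Δ = 484 − (−380) = 864.
Two real roots: the line is a secant.

secant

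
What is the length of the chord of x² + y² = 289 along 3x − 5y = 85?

3√34

Express y = (−85 + 3x)/5 and substitute into the circle:
34x² − 510x = 0  ⟹  x² − 15x = 0
x = 15 or x = 0, giving (15, −8) and (0, −17).
|(15, −8) − (0, −17)| = √((15)² + (9)²) = 3√34.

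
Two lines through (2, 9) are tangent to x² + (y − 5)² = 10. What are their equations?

Let a tangent through (2, 9) have slope m. Its distance from (0, 5) must equal √10:
[m·(−2) − (−4)]² = 10(m² + 1)
3m² + 8m − 3 = 0, so m = 1/3 or m = −3.
With m = 1/3: x − 3y = −25. With m = −3: 3x + y = 15.

x − 3y = −25 and 3x + y = 15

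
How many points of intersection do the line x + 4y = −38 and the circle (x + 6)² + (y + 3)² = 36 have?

2

Substituting the line into the circle gives 17x² + 244x + 676 = 0.
Discriminant = (244)² − 4·17·(676) = 13568 > 0.
Two real roots: the line is a secant.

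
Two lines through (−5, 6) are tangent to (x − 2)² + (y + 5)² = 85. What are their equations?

2x + 9y = 44 and 9x − 2y = −57

Let a tangent through (−5, 6) have slope m. Its distance from (2, −5) must equal √85:
[m·(7) − (−11)]² = 85(m² + 1)
18m² − 77m − 18 = 0, so m = −2/9 or m = 9/2.
With m = −2/9: 2x + 9y = 44. With m = 9/2: 9x − 2y = −57.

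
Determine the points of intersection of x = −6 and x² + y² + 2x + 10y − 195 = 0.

The line gives x = −6. Substituting into the circle:
y² + 10y − 171 = 0
y = 9 or y = −19, giving (−6, 9) and (−6, −19).

(−6, −19) and (−6, 9)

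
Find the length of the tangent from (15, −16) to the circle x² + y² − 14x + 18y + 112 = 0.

√95

The centre is (7, −9) and r = 3√2. The square of the distance from P to the centre is 64 + 49 = 113.
Power of the point: PT² = |PO|² − r² = 95, so PT = √95.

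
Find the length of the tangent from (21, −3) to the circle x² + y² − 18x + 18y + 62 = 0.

4√5

With centre O = (9, −9), |OP|² = 180 and r² = 100.
By the tangent–radius right angle, tangent length = √(|PO|² − r²) = √80 = 4√5.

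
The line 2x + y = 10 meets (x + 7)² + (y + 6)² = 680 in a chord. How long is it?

20√5

From the line, y = −2x + 10. Substituting:
5x² − 50x − 375 = 0  ⟹  x² − 10x − 75 = 0
x = 15 or x = −5, giving (15, −20) and (−5, 20).
|(15, −20) − (−5, 20)| = √((20)² + (−40)²) = 20√5.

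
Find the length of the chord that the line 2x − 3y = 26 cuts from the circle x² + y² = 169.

The distance from (0, 0) to the line is 26/√13, and r² = 169.
Chord = 2√(r² − d²) = 2·√(117) = 6√13.

6√13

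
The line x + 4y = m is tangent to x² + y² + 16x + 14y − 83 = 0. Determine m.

m = −36 ± 14√17

Tangency holds when the distance from the centre (−8, −7) to the line equals the radius 14:
|1·(−8) + 4·(−7) − m| / √17 = 14
|m − (−36)| = 14√17.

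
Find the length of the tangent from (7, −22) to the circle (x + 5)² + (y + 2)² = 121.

3√47

The centre is (−5, −2) and r = 11. The square of the distance from P to the centre is 144 + 400 = 544.
By the tangent–radius right angle, tangent length = √(|PO|² − r²) = √423 = 3√47.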